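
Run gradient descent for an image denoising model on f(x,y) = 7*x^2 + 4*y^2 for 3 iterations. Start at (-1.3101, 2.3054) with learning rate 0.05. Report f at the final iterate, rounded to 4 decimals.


Gradient descent on f(x,y) = 7*x^2 + 4*y^2.
Starting point: (-1.3101, 2.3054), alpha = 0.05
Step 1: grad_x = 2*7*-1.3101 = -18.3414, grad_y = 2*4*2.3054 = 18.4432
  x_1 = -1.3101 - 0.05*-18.3414 = -0.393
  y_1 = 2.3054 - 0.05*18.4432 = 1.3832
Step 2: grad_x = 2*7*-0.393 = -5.5024, grad_y = 2*4*1.3832 = 11.0659
  x_2 = -0.393 - 0.05*-5.5024 = -0.1179
  y_2 = 1.3832 - 0.05*11.0659 = 0.8299
Step 3: grad_x = 2*7*-0.1179 = -1.6507, grad_y = 2*4*0.8299 = 6.6396
  x_3 = -0.1179 - 0.05*-1.6507 = -0.0354
  y_3 = 0.8299 - 0.05*6.6396 = 0.498
f(-0.0354, 0.498) = 7*(-0.0354)^2 + 4*0.498^2 = 1.0006


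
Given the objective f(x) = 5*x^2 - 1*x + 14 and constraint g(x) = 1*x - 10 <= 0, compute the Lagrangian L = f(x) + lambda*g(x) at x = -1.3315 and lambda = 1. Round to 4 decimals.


Step 1: Evaluate f(x).
f(-1.3315) = 5*(-1.3315)^2 - 1*(-1.3315) + 14 = 24.196
Step 2: Evaluate g(x).
g(-1.3315) = 1*-1.3315 - 10 = -11.3315
Step 3: Compute Lagrangian.
L = 24.196 + 1*-11.3315 = 12.8645


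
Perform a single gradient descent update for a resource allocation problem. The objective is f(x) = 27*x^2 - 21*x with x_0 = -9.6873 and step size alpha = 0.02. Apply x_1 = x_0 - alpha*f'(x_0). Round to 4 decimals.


We compute the gradient at x_0 and apply the update.
f'(x) = 54*x - 21
f'(-9.6873) = 54*-9.6873 - 21 = -544.1142
x_1 = -9.6873 - 0.02*-544.1142 = 1.195


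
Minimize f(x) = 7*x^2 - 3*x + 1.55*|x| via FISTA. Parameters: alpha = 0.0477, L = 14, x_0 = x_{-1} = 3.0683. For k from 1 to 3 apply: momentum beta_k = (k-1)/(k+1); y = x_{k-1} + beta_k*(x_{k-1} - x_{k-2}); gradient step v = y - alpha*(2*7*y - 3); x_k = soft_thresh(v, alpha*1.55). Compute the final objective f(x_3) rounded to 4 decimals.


FISTA on f(x) = 7*x^2 - 3*x + 1.55*|x|
L = 14, alpha = 0.0477
Iteration 1: beta = 0.0, y = 3.0683 + 0.0*(3.0683 - 3.0683) = 3.0683
  grad(y) = 39.9562, v = y - alpha*grad = 1.1624
  prox(v) = soft_thresh(1.1624, 0.0739) = 1.0885
Iteration 2: beta = 0.3333, y = 1.0885 + 0.3333*(1.0885 - 3.0683) = 0.4285
  grad(y) = 2.9991, v = y - alpha*grad = 0.2854
  prox(v) = soft_thresh(0.2854, 0.0739) = 0.2115
Iteration 3: beta = 0.5, y = 0.2115 + 0.5*(0.2115 - 1.0885) = -0.227
  grad(y) = -6.1774, v = y - alpha*grad = 0.0677
  prox(v) = soft_thresh(0.0677, 0.0739) = 0.0
f(x_3) = 7*0.0^2 - 3*0.0 + 1.55*|0.0| = 0.0


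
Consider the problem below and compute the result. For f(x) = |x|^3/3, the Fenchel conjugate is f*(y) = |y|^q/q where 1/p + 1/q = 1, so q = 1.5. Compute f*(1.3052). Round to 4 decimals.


The conjugate exponent q satisfies 1/p + 1/q = 1.
p = 3, so q = 3/(3 - 1) = 1.5
|y|^q = 1.3052^1.5 = 1.4911
f*(1.3052) = 1.4911 / 1.5 = 0.9941


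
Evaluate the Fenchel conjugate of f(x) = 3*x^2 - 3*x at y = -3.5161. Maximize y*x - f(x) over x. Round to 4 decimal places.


f*(y) = sup_x {y*x - a*x^2 - b*x} = sup_x {(y-b)*x - a*x^2}
FOC: (y - b) - 2a*x = 0 => x* = (y - b)/(2a)
x* = (-3.5161 + 3)/(2*3) = -0.086
f*(-3.5161) = (y-b)^2/(4a) = (-3.5161 + 3)^2/(4*3)
= 0.2664/12 = 0.0222


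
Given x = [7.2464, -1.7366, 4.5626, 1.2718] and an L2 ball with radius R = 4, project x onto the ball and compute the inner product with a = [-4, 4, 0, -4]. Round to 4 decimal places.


Step 1: Compute ||x|| (intermediates to 6 decimals).
||x|| = sqrt(7.2464^2 + (-1.7366)^2 + 4.5626^2 + 1.2718^2) = 8.829546
Step 2: Project.
Since ||x|| > R, scale = R/||x|| = 4/8.829546 = 0.453024, proj(x) = scale * x
proj(x) = [3.282793, -0.786721, 2.066967, 0.576156]
Step 3: Dot product.
a^T * proj(x) = -4*3.282793 + 4*(-0.786721) + 0*2.066967 - 4*0.576156 = -18.5827


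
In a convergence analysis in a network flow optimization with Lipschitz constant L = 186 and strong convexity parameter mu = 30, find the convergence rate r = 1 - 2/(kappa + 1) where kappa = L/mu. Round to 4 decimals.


Step 1: Compute the condition number.
kappa = L/mu = 186/30 = 6.2
Step 2: Compute the convergence rate.
r = 1 - 2/(kappa + 1) = 1 - 2*mu/(L + mu) = (L - mu)/(L + mu) = 156/216 = 0.7222


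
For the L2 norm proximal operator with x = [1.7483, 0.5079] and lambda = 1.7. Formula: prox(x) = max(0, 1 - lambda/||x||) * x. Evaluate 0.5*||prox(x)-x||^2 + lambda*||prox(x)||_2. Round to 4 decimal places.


Step 1: Compute ||x||.
||x|| = 1.8206
Step 2: Compute scaling factor.
scale = max(0, 1 - 1.7/1.8206) = 0.0662
Step 3: prox(x) = [0.1158, 0.0336]
||prox(x)|| = 0.1206
Step 4: Proximal objective.
0.5*||prox-x||^2 = 1.445
lambda*||prox|| = 0.205
Total = 1.65


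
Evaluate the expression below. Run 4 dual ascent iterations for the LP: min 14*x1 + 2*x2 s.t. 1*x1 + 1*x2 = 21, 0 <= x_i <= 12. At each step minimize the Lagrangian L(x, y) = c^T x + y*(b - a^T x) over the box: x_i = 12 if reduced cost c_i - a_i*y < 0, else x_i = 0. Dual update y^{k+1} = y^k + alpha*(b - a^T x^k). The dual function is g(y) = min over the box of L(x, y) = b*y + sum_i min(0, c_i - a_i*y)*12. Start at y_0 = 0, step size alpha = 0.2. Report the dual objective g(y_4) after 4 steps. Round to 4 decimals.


Dual ascent for LP: min 14*x1 + 2*x2, 1*x1 + 1*x2 = 21, 0 <= x_i <= 12
Step 1: y^k = 0.0, reduced costs: (14.0, 2.0)
  x^k = (0.0, 0.0), subgradient = b - a^T x = 21.0
  y^{k+1} = 0.0 + 0.2*21.0 = 4.2
Step 2: y^k = 4.2, reduced costs: (9.8, -2.2)
  x^k = (0.0, 12.0), subgradient = b - a^T x = 9.0
  y^{k+1} = 4.2 + 0.2*9.0 = 6.0
Step 3: y^k = 6.0, reduced costs: (8.0, -4.0)
  x^k = (0.0, 12.0), subgradient = b - a^T x = 9.0
  y^{k+1} = 6.0 + 0.2*9.0 = 7.8
Step 4: y^k = 7.8, reduced costs: (6.2, -5.8)
  x^k = (0.0, 12.0), subgradient = b - a^T x = 9.0
  y^{k+1} = 7.8 + 0.2*9.0 = 9.6
Dual objective at y_4 = 9.6: reduced costs (4.4, -7.6), box minimizer x = (0.0, 12.0)
g(y_4) = b*y + (c1 - a1*y)*x1 + (c2 - a2*y)*x2 = 21*9.6 + 4.4*0.0 + (-7.6)*12.0 = 201.6 + 0.0 - 91.2 = 110.4


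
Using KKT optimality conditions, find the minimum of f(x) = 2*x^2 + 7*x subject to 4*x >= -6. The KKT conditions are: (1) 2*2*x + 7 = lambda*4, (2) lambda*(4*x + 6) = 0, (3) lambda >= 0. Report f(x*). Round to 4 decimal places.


Step 1: Try lambda = 0 (constraint inactive).
x_unc = -7/(2*2) = -1.75
Check: 4*-1.75 = -7.0 < -6 -- violated!
Step 2: Constraint must be active: 4*x = -6
x* = -6/4 = -1.5
lambda = (2*2*(-1.5) + 7)/4 = 0.25
Step 3: Compute optimal value.
f(x*) = 2*(-1.5)^2 + 7*(-1.5) = -6.0


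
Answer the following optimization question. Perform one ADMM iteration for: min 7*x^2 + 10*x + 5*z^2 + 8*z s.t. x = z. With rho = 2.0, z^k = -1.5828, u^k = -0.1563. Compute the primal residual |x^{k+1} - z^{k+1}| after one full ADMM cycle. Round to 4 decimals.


ADMM iteration with rho = 2.0, z^k = -1.5828, u^k = -0.1563
Step 1: x-update.
Minimize 7*x^2 + 10*x + (2.0/2)*(x + 1.5828 - 0.1563)^2
FOC: (2*7 + 2.0)*x = -10 + 2.0*(-1.5828 + 0.1563)
x^{k+1} = -0.8033
Step 2: z-update.
Minimize 5*z^2 + 8*z + (2.0/2)*(-0.8033 - z - 0.1563)^2
FOC: (2*5 + 2.0)*z = -8 + 2.0*(-0.8033 - 0.1563)
z^{k+1} = -0.8266
Step 3: u-update.
u^{k+1} = -0.1563 - 0.8033 + 0.8266 = -0.133
Step 4: Primal residual = |-0.8033 + 0.8266| = 0.0233


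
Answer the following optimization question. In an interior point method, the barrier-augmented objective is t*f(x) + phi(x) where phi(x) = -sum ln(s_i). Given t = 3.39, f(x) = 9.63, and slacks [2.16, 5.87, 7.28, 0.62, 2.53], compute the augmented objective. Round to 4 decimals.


Step 1: Compute log-barrier.
ln values: [0.7701, 1.7699, 1.9851, -0.478, 0.9282]
phi = -(0.7701 + 1.7699 + 1.9851 - 0.478 + 0.9282) = -4.9753
Step 2: Compute augmented objective.
t*f(x) = 3.39*9.63 = 32.6457
Total = 32.6457 - 4.9753 = 27.6704


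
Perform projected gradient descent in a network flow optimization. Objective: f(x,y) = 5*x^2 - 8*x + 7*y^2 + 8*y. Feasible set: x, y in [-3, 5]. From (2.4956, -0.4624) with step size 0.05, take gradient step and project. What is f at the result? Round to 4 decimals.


Step 1: Compute gradient at (2.4956, -0.4624).
grad_x = 2*5*2.4956 - 8 = 16.956
grad_y = 2*7*-0.4624 + 8 = 1.5264
Step 2: Gradient step.
x_raw = 2.4956 - 0.05*16.956 = 1.6478
y_raw = -0.4624 - 0.05*1.5264 = -0.5387
Step 3: Project onto [-3, 5].
x_proj = clip(1.6478) = 1.6478
y_proj = clip(-0.5387) = -0.5387
Step 4: Evaluate f.
f(1.6478, -0.5387) = -1.8844


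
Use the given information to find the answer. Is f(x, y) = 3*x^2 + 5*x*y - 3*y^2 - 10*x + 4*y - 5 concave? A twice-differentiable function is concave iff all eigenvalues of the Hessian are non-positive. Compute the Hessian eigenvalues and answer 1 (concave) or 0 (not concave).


The Hessian of f(x,y) = 3*x^2 + 5*x*y - 3*y^2 - 10*x + 4*y - 5 is:
H = [[6, 5], [5, -6]]
Trace = 6 - 6 = 0
Determinant = 6*-6 - (5)^2 = -61
Discriminant = (0)^2 - 4*-61 = 244.0
Eigenvalues: lambda_1 = -7.8102, lambda_2 = 7.8102
The function is not concave.

0


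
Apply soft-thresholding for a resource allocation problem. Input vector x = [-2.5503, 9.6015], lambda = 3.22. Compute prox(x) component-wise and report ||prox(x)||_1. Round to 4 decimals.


Soft-thresholding with lambda = 3.22:
prox(-2.5503) = sign(-2.5503)*max(|-2.5503| - 3.22, 0) = 0.0
prox(9.6015) = sign(9.6015)*max(|9.6015| - 3.22, 0) = 6.3815
prox(x) = [0.0, 6.3815]
||prox(x)||_1 = 0.0 + 6.3815 = 6.3815


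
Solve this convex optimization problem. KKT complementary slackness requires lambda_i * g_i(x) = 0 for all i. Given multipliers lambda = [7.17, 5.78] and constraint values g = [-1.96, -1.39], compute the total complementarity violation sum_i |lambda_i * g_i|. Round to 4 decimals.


KKT complementary slackness check:
lambda_1 * g_1 = 7.17 * -1.96 = -14.0532
lambda_2 * g_2 = 5.78 * -1.39 = -8.0342
Total violation = 14.0532 + 8.0342 = 22.0874


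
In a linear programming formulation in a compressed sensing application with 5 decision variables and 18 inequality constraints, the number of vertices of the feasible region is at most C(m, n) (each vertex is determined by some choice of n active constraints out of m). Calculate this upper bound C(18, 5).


Each vertex corresponds to some choice of n active constraints out of m, so the number of vertices is at most C(m, n) = m! / (n!(m-n)!).
m = 18, n = 5
Numerator: 18 * 17 * 16 * 15 * 14
Denominator: 5! = 120
C(18, 5) = 8568


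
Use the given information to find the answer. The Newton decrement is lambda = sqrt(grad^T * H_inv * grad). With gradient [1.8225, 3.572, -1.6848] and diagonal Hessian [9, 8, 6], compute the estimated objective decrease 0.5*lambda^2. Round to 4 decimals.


Step 1: H is diagonal, so H^(-1) * g = [0.2025, 0.4465, -0.2808].
Step 2: g^T H^(-1) g = sum_i g_i^2 / H_ii
  = (1.8225)^2/9 + (3.572)^2/8 + (-1.6848)^2/6
  = 0.3691 + 1.5949 + 0.4731 = 2.437
Step 3: Objective decrease = 0.5 * g^T H^(-1) g = 1.2185


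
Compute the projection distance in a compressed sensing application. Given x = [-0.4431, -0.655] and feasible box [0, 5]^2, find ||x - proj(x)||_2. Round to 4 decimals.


Project each component onto [0, 5].
clip(-0.4431) = 0.0, clip(-0.655) = 0.0
Projection = [0.0, 0.0]
Squared diffs: [0.1963, 0.429]
Distance = sqrt(0.6253) = 0.7908


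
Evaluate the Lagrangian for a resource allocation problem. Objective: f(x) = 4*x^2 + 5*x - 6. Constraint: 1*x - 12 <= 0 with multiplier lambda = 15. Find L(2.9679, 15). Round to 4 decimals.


Step 1: Evaluate f(x).
f(2.9679) = 4*2.9679^2 + 5*2.9679 - 6 = 44.0732
Step 2: Evaluate g(x).
g(2.9679) = 1*2.9679 - 12 = -9.0321
Step 3: Compute Lagrangian.
L = 44.0732 + 15*-9.0321 = -91.4083


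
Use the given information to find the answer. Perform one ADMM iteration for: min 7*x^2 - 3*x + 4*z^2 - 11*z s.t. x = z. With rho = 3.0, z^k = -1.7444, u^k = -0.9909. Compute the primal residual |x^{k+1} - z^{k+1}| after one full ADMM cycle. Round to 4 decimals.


ADMM iteration with rho = 3.0, z^k = -1.7444, u^k = -0.9909
Step 1: x-update.
Minimize 7*x^2 - 3*x + (3.0/2)*(x + 1.7444 - 0.9909)^2
FOC: (2*7 + 3.0)*x = 3 + 3.0*(-1.7444 + 0.9909)
x^{k+1} = 0.0435
Step 2: z-update.
Minimize 4*z^2 - 11*z + (3.0/2)*(0.0435 - z - 0.9909)^2
FOC: (2*4 + 3.0)*z = 11 + 3.0*(0.0435 - 0.9909)
z^{k+1} = 0.7416
Step 3: u-update.
u^{k+1} = -0.9909 + 0.0435 - 0.7416 = -1.689
Step 4: Primal residual = |0.0435 - 0.7416| = 0.6981


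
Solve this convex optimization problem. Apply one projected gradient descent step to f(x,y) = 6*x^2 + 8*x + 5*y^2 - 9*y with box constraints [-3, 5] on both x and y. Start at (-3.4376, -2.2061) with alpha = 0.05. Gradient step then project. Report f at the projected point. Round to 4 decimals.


Step 1: Compute gradient at (-3.4376, -2.2061).
grad_x = 2*6*-3.4376 + 8 = -33.2512
grad_y = 2*5*-2.2061 - 9 = -31.061
Step 2: Gradient step.
x_raw = -3.4376 - 0.05*-33.2512 = -1.775
y_raw = -2.2061 - 0.05*-31.061 = -0.6531
Step 3: Project onto [-3, 5].
x_proj = clip(-1.775) = -1.775
y_proj = clip(-0.6531) = -0.6531
Step 4: Evaluate f.
f(-1.775, -0.6531) = 12.7141


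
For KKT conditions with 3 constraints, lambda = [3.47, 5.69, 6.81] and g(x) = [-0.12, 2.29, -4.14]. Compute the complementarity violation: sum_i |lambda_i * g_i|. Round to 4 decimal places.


KKT complementary slackness check:
lambda_1 * g_1 = 3.47 * -0.12 = -0.4164
lambda_2 * g_2 = 5.69 * 2.29 = 13.0301
lambda_3 * g_3 = 6.81 * -4.14 = -28.1934
Total violation = 0.4164 + 13.0301 + 28.1934 = 41.6399


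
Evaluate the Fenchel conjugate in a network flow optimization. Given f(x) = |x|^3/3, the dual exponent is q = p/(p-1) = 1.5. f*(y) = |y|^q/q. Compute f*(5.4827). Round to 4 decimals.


The conjugate exponent q satisfies 1/p + 1/q = 1.
p = 3, so q = 3/(3 - 1) = 1.5
|y|^q = 5.4827^1.5 = 12.8378
f*(5.4827) = 12.8378 / 1.5 = 8.5586


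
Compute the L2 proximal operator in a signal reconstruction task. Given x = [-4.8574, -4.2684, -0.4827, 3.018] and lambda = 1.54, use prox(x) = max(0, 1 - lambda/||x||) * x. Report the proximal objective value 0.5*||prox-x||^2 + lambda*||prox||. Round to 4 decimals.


Step 1: Compute ||x||.
||x|| = 7.1523
Step 2: Compute scaling factor.
scale = max(0, 1 - 1.54/7.1523) = 0.7847
Step 3: prox(x) = [-3.8115, -3.3493, -0.3788, 2.3682]
||prox(x)|| = 5.6123
Step 4: Proximal objective.
0.5*||prox-x||^2 = 1.1858
lambda*||prox|| = 8.6429
Total = 9.8287


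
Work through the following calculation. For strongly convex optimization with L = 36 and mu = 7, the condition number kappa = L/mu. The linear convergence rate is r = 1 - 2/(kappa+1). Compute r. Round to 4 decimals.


Step 1: Compute the condition number.
kappa = L/mu = 36/7 = 5.1429
Step 2: Compute the convergence rate.
r = 1 - 2/(kappa + 1) = 1 - 2*mu/(L + mu) = (L - mu)/(L + mu) = 29/43 = 0.6744


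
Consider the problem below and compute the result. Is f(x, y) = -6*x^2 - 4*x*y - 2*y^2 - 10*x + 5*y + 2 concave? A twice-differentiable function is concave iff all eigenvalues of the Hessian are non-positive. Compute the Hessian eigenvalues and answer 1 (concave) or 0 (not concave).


The Hessian of f(x,y) = -6*x^2 - 4*x*y - 2*y^2 - 10*x + 5*y + 2 is:
H = [[-12, -4], [-4, -4]]
Trace = -12 - 4 = -16
Determinant = -12*-4 - (-4)^2 = 32
Discriminant = (-16)^2 - 4*32 = 128.0
Eigenvalues: lambda_1 = -13.6569, lambda_2 = -2.3431
The function is concave.

1


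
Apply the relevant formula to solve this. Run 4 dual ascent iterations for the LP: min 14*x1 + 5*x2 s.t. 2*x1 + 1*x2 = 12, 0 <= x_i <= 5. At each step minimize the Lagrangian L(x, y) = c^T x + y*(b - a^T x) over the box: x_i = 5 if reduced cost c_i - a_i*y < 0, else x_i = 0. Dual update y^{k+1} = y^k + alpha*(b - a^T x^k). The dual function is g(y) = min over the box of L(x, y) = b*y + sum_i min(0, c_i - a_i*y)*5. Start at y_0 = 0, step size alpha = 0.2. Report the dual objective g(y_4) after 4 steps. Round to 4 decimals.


Dual ascent for LP: min 14*x1 + 5*x2, 2*x1 + 1*x2 = 12, 0 <= x_i <= 5
Step 1: y^k = 0.0, reduced costs: (14.0, 5.0)
  x^k = (0.0, 0.0), subgradient = b - a^T x = 12.0
  y^{k+1} = 0.0 + 0.2*12.0 = 2.4
Step 2: y^k = 2.4, reduced costs: (9.2, 2.6)
  x^k = (0.0, 0.0), subgradient = b - a^T x = 12.0
  y^{k+1} = 2.4 + 0.2*12.0 = 4.8
Step 3: y^k = 4.8, reduced costs: (4.4, 0.2)
  x^k = (0.0, 0.0), subgradient = b - a^T x = 12.0
  y^{k+1} = 4.8 + 0.2*12.0 = 7.2
Step 4: y^k = 7.2, reduced costs: (-0.4, -2.2)
  x^k = (5.0, 5.0), subgradient = b - a^T x = -3.0
  y^{k+1} = 7.2 + 0.2*-3.0 = 6.6
Dual objective at y_4 = 6.6: reduced costs (0.8, -1.6), box minimizer x = (0.0, 5.0)
g(y_4) = b*y + (c1 - a1*y)*x1 + (c2 - a2*y)*x2 = 12*6.6 + 0.8*0.0 + (-1.6)*5.0 = 79.2 + 0.0 - 8.0 = 71.2


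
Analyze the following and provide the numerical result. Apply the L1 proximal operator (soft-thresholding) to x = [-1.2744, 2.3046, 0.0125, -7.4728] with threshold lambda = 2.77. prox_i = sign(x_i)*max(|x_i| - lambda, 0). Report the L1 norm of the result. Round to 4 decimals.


Soft-thresholding with lambda = 2.77:
prox(-1.2744) = sign(-1.2744)*max(|-1.2744| - 2.77, 0) = 0.0
prox(2.3046) = sign(2.3046)*max(|2.3046| - 2.77, 0) = 0.0
prox(0.0125) = sign(0.0125)*max(|0.0125| - 2.77, 0) = 0.0
prox(-7.4728) = sign(-7.4728)*max(|-7.4728| - 2.77, 0) = -4.7028
prox(x) = [0.0, 0.0, 0.0, -4.7028]
||prox(x)||_1 = 0.0 + 0.0 + 0.0 + 4.7028 = 4.7028


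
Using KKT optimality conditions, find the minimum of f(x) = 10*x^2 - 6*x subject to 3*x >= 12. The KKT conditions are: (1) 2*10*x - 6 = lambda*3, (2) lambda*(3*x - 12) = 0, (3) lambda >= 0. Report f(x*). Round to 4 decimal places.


Step 1: Try lambda = 0 (constraint inactive).
x_unc = 6/(2*10) = 0.3
Check: 3*0.3 = 0.9 < 12 -- violated!
Step 2: Constraint must be active: 3*x = 12
x* = 12/3 = 4.0
lambda = (2*10*4.0 - 6)/3 = 24.6667
Step 3: Compute optimal value.
f(x*) = 10*4.0^2 - 6*4.0 = 136.0


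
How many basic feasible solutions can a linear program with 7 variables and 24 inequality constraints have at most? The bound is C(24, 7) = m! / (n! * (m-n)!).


Each vertex corresponds to some choice of n active constraints out of m, so the number of vertices is at most C(m, n) = m! / (n!(m-n)!).
m = 24, n = 7
Numerator: 24 * 23 * 22 * 21 * 20 * 19 * 18
Denominator: 7! = 5040
C(24, 7) = 346104


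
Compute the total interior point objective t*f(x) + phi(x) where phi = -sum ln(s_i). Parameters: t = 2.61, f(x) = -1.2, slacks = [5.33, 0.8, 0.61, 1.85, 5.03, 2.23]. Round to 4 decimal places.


Step 1: Compute log-barrier.
ln values: [1.6734, -0.2231, -0.4943, 0.6152, 1.6154, 0.802]
phi = -(1.6734 - 0.2231 - 0.4943 + 0.6152 + 1.6154 + 0.802) = -3.9885
Step 2: Compute augmented objective.
t*f(x) = 2.61*-1.2 = -3.132
Total = -3.132 - 3.9885 = -7.1205


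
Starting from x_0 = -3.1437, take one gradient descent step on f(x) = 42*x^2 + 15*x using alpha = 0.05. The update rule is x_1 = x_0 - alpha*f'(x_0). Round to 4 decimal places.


We compute the gradient at x_0 and apply the update.
f'(x) = 84*x + 15
f'(-3.1437) = 84*-3.1437 + 15 = -249.0708
x_1 = -3.1437 - 0.05*-249.0708 = 9.3098


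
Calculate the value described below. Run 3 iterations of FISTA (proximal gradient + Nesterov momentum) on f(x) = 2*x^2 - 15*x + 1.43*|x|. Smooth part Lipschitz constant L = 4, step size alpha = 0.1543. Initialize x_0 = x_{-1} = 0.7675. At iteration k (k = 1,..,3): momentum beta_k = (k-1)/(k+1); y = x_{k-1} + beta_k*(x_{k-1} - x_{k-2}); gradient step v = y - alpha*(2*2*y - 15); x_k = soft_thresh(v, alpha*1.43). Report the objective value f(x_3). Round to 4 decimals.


FISTA on f(x) = 2*x^2 - 15*x + 1.43*|x|
L = 4, alpha = 0.1543
Iteration 1: beta = 0.0, y = 0.7675 + 0.0*(0.7675 - 0.7675) = 0.7675
  grad(y) = -11.93, v = y - alpha*grad = 2.6083
  prox(v) = soft_thresh(2.6083, 0.2206) = 2.3877
Iteration 2: beta = 0.3333, y = 2.3877 + 0.3333*(2.3877 - 0.7675) = 2.9277
  grad(y) = -3.2892, v = y - alpha*grad = 3.4352
  prox(v) = soft_thresh(3.4352, 0.2206) = 3.2146
Iteration 3: beta = 0.5, y = 3.2146 + 0.5*(3.2146 - 2.3877) = 3.628
  grad(y) = -0.4879, v = y - alpha*grad = 3.7033
  prox(v) = soft_thresh(3.7033, 0.2206) = 3.4827
f(x_3) = 2*3.4827^2 - 15*3.4827 + 1.43*|3.4827| = -23.0019


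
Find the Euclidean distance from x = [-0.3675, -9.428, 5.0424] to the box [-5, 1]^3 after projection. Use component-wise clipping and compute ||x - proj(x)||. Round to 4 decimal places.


Project each component onto [-5, 1].
clip(-0.3675) = -0.3675, clip(-9.428) = -5.0, clip(5.0424) = 1.0
Projection = [-0.3675, -5.0, 1.0]
Squared diffs: [0.0, 19.6072, 16.341]
Distance = sqrt(35.9482) = 5.9957


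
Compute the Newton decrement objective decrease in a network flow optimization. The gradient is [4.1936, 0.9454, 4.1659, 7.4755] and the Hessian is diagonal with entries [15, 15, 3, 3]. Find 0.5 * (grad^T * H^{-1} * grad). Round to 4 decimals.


Step 1: H is diagonal, so H^(-1) * g = [0.2796, 0.063, 1.3886, 2.4918].
Step 2: g^T H^(-1) g = sum_i g_i^2 / H_ii
  = (4.1936)^2/15 + (0.9454)^2/15 + (4.1659)^2/3 + (7.4755)^2/3
  = 1.1724 + 0.0596 + 5.7849 + 18.6277 = 25.6446
Step 3: Objective decrease = 0.5 * g^T H^(-1) g = 12.8223


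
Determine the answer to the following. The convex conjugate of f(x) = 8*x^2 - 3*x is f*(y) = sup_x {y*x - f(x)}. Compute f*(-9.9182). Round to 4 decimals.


f*(y) = sup_x {y*x - a*x^2 - b*x} = sup_x {(y-b)*x - a*x^2}
FOC: (y - b) - 2a*x = 0 => x* = (y - b)/(2a)
x* = (-9.9182 + 3)/(2*8) = -0.4324
f*(-9.9182) = (y-b)^2/(4a) = (-9.9182 + 3)^2/(4*8)
= 47.8615/32 = 1.4957


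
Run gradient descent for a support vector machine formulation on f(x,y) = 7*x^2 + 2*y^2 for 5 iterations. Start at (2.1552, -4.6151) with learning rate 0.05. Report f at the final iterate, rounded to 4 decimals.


Gradient descent on f(x,y) = 7*x^2 + 2*y^2.
Starting point: (2.1552, -4.6151), alpha = 0.05
Step 1: grad_x = 2*7*2.1552 = 30.1728, grad_y = 2*2*-4.6151 = -18.4604
  x_1 = 2.1552 - 0.05*30.1728 = 0.6466
  y_1 = -4.6151 - 0.05*-18.4604 = -3.6921
Step 2: grad_x = 2*7*0.6466 = 9.0518, grad_y = 2*2*-3.6921 = -14.7683
  x_2 = 0.6466 - 0.05*9.0518 = 0.194
  y_2 = -3.6921 - 0.05*-14.7683 = -2.9537
Step 3: grad_x = 2*7*0.194 = 2.7156, grad_y = 2*2*-2.9537 = -11.8147
  x_3 = 0.194 - 0.05*2.7156 = 0.0582
  y_3 = -2.9537 - 0.05*-11.8147 = -2.3629
Step 4: grad_x = 2*7*0.0582 = 0.8147, grad_y = 2*2*-2.3629 = -9.4517
  x_4 = 0.0582 - 0.05*0.8147 = 0.0175
  y_4 = -2.3629 - 0.05*-9.4517 = -1.8903
Step 5: grad_x = 2*7*0.0175 = 0.2444, grad_y = 2*2*-1.8903 = -7.5614
  x_5 = 0.0175 - 0.05*0.2444 = 0.0052
  y_5 = -1.8903 - 0.05*-7.5614 = -1.5123
f(0.0052, -1.5123) = 7*0.0052^2 + 2*(-1.5123)^2 = 4.5741


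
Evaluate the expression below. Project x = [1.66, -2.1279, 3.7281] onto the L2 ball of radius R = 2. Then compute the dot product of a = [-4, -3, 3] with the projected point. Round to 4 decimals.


Step 1: Compute ||x|| (intermediates to 6 decimals).
||x|| = sqrt(1.66^2 + (-2.1279)^2 + 3.7281^2) = 4.602422
Step 2: Project.
Since ||x|| > R, scale = R/||x|| = 2/4.602422 = 0.434554, proj(x) = scale * x
proj(x) = [0.72136, -0.924687, 1.620061]
Step 3: Dot product.
a^T * proj(x) = -4*0.72136 - 3*(-0.924687) + 3*1.620061 = 4.7488


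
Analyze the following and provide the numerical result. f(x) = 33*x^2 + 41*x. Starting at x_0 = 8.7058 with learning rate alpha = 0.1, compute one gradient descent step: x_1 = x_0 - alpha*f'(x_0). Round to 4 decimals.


We compute the gradient at x_0 and apply the update.
f'(x) = 66*x + 41
f'(8.7058) = 66*8.7058 + 41 = 615.5828
x_1 = 8.7058 - 0.1*615.5828 = -52.8525


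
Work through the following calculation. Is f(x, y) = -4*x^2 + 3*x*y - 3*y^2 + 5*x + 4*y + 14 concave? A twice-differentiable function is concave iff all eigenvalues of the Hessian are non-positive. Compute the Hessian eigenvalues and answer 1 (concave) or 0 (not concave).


The Hessian of f(x,y) = -4*x^2 + 3*x*y - 3*y^2 + 5*x + 4*y + 14 is:
H = [[-8, 3], [3, -6]]
Trace = -8 - 6 = -14
Determinant = -8*-6 - (3)^2 = 39
Discriminant = (-14)^2 - 4*39 = 40.0
Eigenvalues: lambda_1 = -10.1623, lambda_2 = -3.8377
The function is concave.

1


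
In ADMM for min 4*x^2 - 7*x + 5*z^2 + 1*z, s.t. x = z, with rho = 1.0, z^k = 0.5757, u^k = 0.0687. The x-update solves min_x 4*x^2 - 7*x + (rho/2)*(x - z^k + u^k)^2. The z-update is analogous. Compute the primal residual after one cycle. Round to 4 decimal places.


ADMM iteration with rho = 1.0, z^k = 0.5757, u^k = 0.0687
Step 1: x-update.
Minimize 4*x^2 - 7*x + (1.0/2)*(x - 0.5757 + 0.0687)^2
FOC: (2*4 + 1.0)*x = 7 + 1.0*(0.5757 - 0.0687)
x^{k+1} = 0.8341
Step 2: z-update.
Minimize 5*z^2 + 1*z + (1.0/2)*(0.8341 - z + 0.0687)^2
FOC: (2*5 + 1.0)*z = -1 + 1.0*(0.8341 + 0.0687)
z^{k+1} = -0.0088
Step 3: u-update.
u^{k+1} = 0.0687 + 0.8341 + 0.0088 = 0.9116
Step 4: Primal residual = |0.8341 + 0.0088| = 0.8429


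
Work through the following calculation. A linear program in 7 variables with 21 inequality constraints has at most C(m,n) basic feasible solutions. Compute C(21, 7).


Each vertex corresponds to some choice of n active constraints out of m, so the number of vertices is at most C(m, n) = m! / (n!(m-n)!).
m = 21, n = 7
Numerator: 21 * 20 * 19 * 18 * 17 * 16 * 15
Denominator: 7! = 5040
C(21, 7) = 116280


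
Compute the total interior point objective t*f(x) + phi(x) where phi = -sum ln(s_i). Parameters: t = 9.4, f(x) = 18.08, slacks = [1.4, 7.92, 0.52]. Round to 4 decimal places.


Step 1: Compute log-barrier.
ln values: [0.3365, 2.0694, -0.6539]
phi = -(0.3365 + 2.0694 - 0.6539) = -1.7519
Step 2: Compute augmented objective.
t*f(x) = 9.4*18.08 = 169.952
Total = 169.952 - 1.7519 = 168.2001


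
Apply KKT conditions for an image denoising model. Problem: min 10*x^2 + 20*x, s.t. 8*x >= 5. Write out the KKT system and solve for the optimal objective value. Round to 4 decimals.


Step 1: Try lambda = 0 (constraint inactive).
x_unc = -20/(2*10) = -1.0
Check: 8*-1.0 = -8.0 < 5 -- violated!
Step 2: Constraint must be active: 8*x = 5
x* = 5/8 = 0.625
lambda = (2*10*0.625 + 20)/8 = 4.0625
Step 3: Compute optimal value.
f(x*) = 10*0.625^2 + 20*0.625 = 16.4063


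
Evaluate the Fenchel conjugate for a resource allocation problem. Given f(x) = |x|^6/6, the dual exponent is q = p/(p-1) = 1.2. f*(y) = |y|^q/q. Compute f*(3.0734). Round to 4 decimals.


The conjugate exponent q satisfies 1/p + 1/q = 1.
p = 6, so q = 6/(6 - 1) = 1.2
|y|^q = 3.0734^1.2 = 3.8472
f*(3.0734) = 3.8472 / 1.2 = 3.206


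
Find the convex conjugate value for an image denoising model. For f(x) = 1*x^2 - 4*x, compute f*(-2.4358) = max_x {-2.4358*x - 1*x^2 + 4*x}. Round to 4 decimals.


f*(y) = sup_x {y*x - a*x^2 - b*x} = sup_x {(y-b)*x - a*x^2}
FOC: (y - b) - 2a*x = 0 => x* = (y - b)/(2a)
x* = (-2.4358 + 4)/(2*1) = 0.7821
f*(-2.4358) = (y-b)^2/(4a) = (-2.4358 + 4)^2/(4*1)
= 2.4467/4 = 0.6117


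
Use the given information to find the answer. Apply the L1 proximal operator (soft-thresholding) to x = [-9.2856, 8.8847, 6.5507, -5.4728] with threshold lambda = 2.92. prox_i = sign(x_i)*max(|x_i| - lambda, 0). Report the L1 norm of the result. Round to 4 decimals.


Soft-thresholding with lambda = 2.92:
prox(-9.2856) = sign(-9.2856)*max(|-9.2856| - 2.92, 0) = -6.3656
prox(8.8847) = sign(8.8847)*max(|8.8847| - 2.92, 0) = 5.9647
prox(6.5507) = sign(6.5507)*max(|6.5507| - 2.92, 0) = 3.6307
prox(-5.4728) = sign(-5.4728)*max(|-5.4728| - 2.92, 0) = -2.5528
prox(x) = [-6.3656, 5.9647, 3.6307, -2.5528]
||prox(x)||_1 = 6.3656 + 5.9647 + 3.6307 + 2.5528 = 18.5138


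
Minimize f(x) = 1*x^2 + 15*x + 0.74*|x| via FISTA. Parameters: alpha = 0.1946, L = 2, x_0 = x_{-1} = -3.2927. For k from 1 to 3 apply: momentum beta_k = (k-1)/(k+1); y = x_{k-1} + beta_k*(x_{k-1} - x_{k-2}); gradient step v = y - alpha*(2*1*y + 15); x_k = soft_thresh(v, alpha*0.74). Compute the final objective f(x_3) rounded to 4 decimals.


FISTA on f(x) = 1*x^2 + 15*x + 0.74*|x|
L = 2, alpha = 0.1946
Iteration 1: beta = 0.0, y = -3.2927 + 0.0*(-3.2927 + 3.2927) = -3.2927
  grad(y) = 8.4146, v = y - alpha*grad = -4.9302
  prox(v) = soft_thresh(-4.9302, 0.144) = -4.7862
Iteration 2: beta = 0.3333, y = -4.7862 + 0.3333*(-4.7862 + 3.2927) = -5.284
  grad(y) = 4.432, v = y - alpha*grad = -6.1465
  prox(v) = soft_thresh(-6.1465, 0.144) = -6.0025
Iteration 3: beta = 0.5, y = -6.0025 + 0.5*(-6.0025 + 4.7862) = -6.6106
  grad(y) = 1.7788, v = y - alpha*grad = -6.9568
  prox(v) = soft_thresh(-6.9568, 0.144) = -6.8128
f(x_3) = 1*(-6.8128)^2 + 15*(-6.8128) + 0.74*|-6.8128| = -50.7363


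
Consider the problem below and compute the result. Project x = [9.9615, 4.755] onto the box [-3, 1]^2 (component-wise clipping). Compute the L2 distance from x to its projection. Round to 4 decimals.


Project each component onto [-3, 1].
clip(9.9615) = 1.0, clip(4.755) = 1.0
Projection = [1.0, 1.0]
Squared diffs: [80.3085, 14.1]
Distance = sqrt(94.4085) = 9.7164


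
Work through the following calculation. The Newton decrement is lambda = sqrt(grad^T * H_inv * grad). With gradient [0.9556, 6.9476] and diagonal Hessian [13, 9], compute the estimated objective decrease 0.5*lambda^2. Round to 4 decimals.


Step 1: H is diagonal, so H^(-1) * g = [0.0735, 0.772].
Step 2: g^T H^(-1) g = sum_i g_i^2 / H_ii
  = (0.9556)^2/13 + (6.9476)^2/9
  = 0.0702 + 5.3632 = 5.4335
Step 3: Objective decrease = 0.5 * g^T H^(-1) g = 2.7167


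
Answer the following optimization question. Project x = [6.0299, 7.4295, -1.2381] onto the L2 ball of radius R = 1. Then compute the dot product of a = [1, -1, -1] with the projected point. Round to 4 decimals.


Step 1: Compute ||x|| (intermediates to 6 decimals).
||x|| = sqrt(6.0299^2 + 7.4295^2 + (-1.2381)^2) = 9.648319
Step 2: Project.
Since ||x|| > R, scale = R/||x|| = 1/9.648319 = 0.103645, proj(x) = scale * x
proj(x) = [0.624969, 0.770031, -0.128323]
Step 3: Dot product.
a^T * proj(x) = 1*0.624969 - 1*0.770031 - 1*(-0.128323) = -0.0167


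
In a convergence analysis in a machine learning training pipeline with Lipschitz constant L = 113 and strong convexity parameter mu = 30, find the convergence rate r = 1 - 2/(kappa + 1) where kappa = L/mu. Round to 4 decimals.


Step 1: Compute the condition number.
kappa = L/mu = 113/30 = 3.7667
Step 2: Compute the convergence rate.
r = 1 - 2/(kappa + 1) = 1 - 2*mu/(L + mu) = (L - mu)/(L + mu) = 83/143 = 0.5804


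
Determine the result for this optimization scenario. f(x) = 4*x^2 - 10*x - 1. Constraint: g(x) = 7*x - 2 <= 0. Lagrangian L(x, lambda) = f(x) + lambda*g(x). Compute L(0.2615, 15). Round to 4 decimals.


Step 1: Evaluate f(x).
f(0.2615) = 4*0.2615^2 - 10*0.2615 - 1 = -3.3415
Step 2: Evaluate g(x).
g(0.2615) = 7*0.2615 - 2 = -0.1695
Step 3: Compute Lagrangian.
L = -3.3415 + 15*-0.1695 = -5.884


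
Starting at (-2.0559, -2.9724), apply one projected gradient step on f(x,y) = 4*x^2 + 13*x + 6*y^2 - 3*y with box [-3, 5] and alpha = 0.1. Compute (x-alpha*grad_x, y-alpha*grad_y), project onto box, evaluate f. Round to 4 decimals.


Step 1: Compute gradient at (-2.0559, -2.9724).
grad_x = 2*4*-2.0559 + 13 = -3.4472
grad_y = 2*6*-2.9724 - 3 = -38.6688
Step 2: Gradient step.
x_raw = -2.0559 - 0.1*-3.4472 = -1.7112
y_raw = -2.9724 - 0.1*-38.6688 = 0.8945
Step 3: Project onto [-3, 5].
x_proj = clip(-1.7112) = -1.7112
y_proj = clip(0.8945) = 0.8945
Step 4: Evaluate f.
f(-1.7112, 0.8945) = -8.4157


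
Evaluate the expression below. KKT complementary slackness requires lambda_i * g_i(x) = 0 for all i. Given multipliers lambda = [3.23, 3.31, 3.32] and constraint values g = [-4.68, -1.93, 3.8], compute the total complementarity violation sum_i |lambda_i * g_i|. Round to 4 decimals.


KKT complementary slackness check:
lambda_1 * g_1 = 3.23 * -4.68 = -15.1164
lambda_2 * g_2 = 3.31 * -1.93 = -6.3883
lambda_3 * g_3 = 3.32 * 3.8 = 12.616
Total violation = 15.1164 + 6.3883 + 12.616 = 34.1207


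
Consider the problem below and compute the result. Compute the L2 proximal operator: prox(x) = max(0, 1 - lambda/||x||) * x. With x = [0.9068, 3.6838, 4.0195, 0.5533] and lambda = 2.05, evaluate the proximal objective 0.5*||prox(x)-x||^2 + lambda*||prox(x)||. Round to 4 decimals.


Step 1: Compute ||x||.
||x|| = 5.5547
Step 2: Compute scaling factor.
scale = max(0, 1 - 2.05/5.5547) = 0.6309
Step 3: prox(x) = [0.5721, 2.3243, 2.5361, 0.3491]
||prox(x)|| = 3.5047
Step 4: Proximal objective.
0.5*||prox-x||^2 = 2.1013
lambda*||prox|| = 7.1846
Total = 9.286


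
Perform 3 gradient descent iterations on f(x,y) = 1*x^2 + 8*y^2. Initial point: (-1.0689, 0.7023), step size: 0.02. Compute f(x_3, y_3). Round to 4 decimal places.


Gradient descent on f(x,y) = 1*x^2 + 8*y^2.
Starting point: (-1.0689, 0.7023), alpha = 0.02
Step 1: grad_x = 2*1*-1.0689 = -2.1378, grad_y = 2*8*0.7023 = 11.2368
  x_1 = -1.0689 - 0.02*-2.1378 = -1.0261
  y_1 = 0.7023 - 0.02*11.2368 = 0.4776
Step 2: grad_x = 2*1*-1.0261 = -2.0523, grad_y = 2*8*0.4776 = 7.641
  x_2 = -1.0261 - 0.02*-2.0523 = -0.9851
  y_2 = 0.4776 - 0.02*7.641 = 0.3247
Step 3: grad_x = 2*1*-0.9851 = -1.9702, grad_y = 2*8*0.3247 = 5.1959
  x_3 = -0.9851 - 0.02*-1.9702 = -0.9457
  y_3 = 0.3247 - 0.02*5.1959 = 0.2208
f(-0.9457, 0.2208) = 1*(-0.9457)^2 + 8*0.2208^2 = 1.2844


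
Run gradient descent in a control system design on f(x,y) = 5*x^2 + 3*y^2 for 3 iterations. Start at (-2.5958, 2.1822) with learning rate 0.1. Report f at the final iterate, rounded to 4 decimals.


Gradient descent on f(x,y) = 5*x^2 + 3*y^2.
Starting point: (-2.5958, 2.1822), alpha = 0.1
Step 1: grad_x = 2*5*-2.5958 = -25.958, grad_y = 2*3*2.1822 = 13.0932
  x_1 = -2.5958 - 0.1*-25.958 = 0.0
  y_1 = 2.1822 - 0.1*13.0932 = 0.8729
Step 2: grad_x = 2*5*0.0 = 0.0, grad_y = 2*3*0.8729 = 5.2373
  x_2 = 0.0 - 0.1*0.0 = 0.0
  y_2 = 0.8729 - 0.1*5.2373 = 0.3492
Step 3: grad_x = 2*5*0.0 = 0.0, grad_y = 2*3*0.3492 = 2.0949
  x_3 = 0.0 - 0.1*0.0 = 0.0
  y_3 = 0.3492 - 0.1*2.0949 = 0.1397
f(0.0, 0.1397) = 5*0.0^2 + 3*0.1397^2 = 0.0585


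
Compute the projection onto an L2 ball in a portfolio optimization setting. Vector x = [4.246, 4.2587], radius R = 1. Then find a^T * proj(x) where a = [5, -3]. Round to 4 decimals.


Step 1: Compute ||x|| (intermediates to 6 decimals).
||x|| = sqrt(4.246^2 + 4.2587^2) = 6.013738
Step 2: Project.
Since ||x|| > R, scale = R/||x|| = 1/6.013738 = 0.166286, proj(x) = scale * x
proj(x) = [0.70605, 0.708162]
Step 3: Dot product.
a^T * proj(x) = 5*0.70605 - 3*0.708162 = 1.4058


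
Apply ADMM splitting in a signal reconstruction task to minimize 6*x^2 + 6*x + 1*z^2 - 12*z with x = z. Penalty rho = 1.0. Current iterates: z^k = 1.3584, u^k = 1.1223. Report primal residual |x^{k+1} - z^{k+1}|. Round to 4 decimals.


ADMM iteration with rho = 1.0, z^k = 1.3584, u^k = 1.1223
Step 1: x-update.
Minimize 6*x^2 + 6*x + (1.0/2)*(x - 1.3584 + 1.1223)^2
FOC: (2*6 + 1.0)*x = -6 + 1.0*(1.3584 - 1.1223)
x^{k+1} = -0.4434
Step 2: z-update.
Minimize 1*z^2 - 12*z + (1.0/2)*(-0.4434 - z + 1.1223)^2
FOC: (2*1 + 1.0)*z = 12 + 1.0*(-0.4434 + 1.1223)
z^{k+1} = 4.2263
Step 3: u-update.
u^{k+1} = 1.1223 - 0.4434 - 4.2263 = -3.5474
Step 4: Primal residual = |-0.4434 - 4.2263| = 4.6697


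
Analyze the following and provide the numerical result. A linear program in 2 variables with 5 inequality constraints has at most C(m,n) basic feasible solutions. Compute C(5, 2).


Each vertex corresponds to some choice of n active constraints out of m, so the number of vertices is at most C(m, n) = m! / (n!(m-n)!).
m = 5, n = 2
Numerator: 5 * 4
Denominator: 2! = 2
C(5, 2) = 10


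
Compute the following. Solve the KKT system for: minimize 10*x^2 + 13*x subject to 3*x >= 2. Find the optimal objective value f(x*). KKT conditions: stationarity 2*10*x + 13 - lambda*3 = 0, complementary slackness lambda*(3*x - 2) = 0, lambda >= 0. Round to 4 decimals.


Step 1: Try lambda = 0 (constraint inactive).
x_unc = -13/(2*10) = -0.65
Check: 3*-0.65 = -1.95 < 2 -- violated!
Step 2: Constraint must be active: 3*x = 2
x* = 2/3 = 0.6667 (rounded; the exact value 2/3 is used below)
lambda = (2*10*(2/3) + 13)/3 = 8.7778
Step 3: Compute optimal value.
f(x*) = 10*(2/3)^2 + 13*(2/3) = 13.1111


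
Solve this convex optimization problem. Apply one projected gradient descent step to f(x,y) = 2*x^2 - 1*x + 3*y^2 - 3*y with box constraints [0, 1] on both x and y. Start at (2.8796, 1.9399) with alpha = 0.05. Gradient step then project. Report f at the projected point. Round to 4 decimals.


Step 1: Compute gradient at (2.8796, 1.9399).
grad_x = 2*2*2.8796 - 1 = 10.5184
grad_y = 2*3*1.9399 - 3 = 8.6394
Step 2: Gradient step.
x_raw = 2.8796 - 0.05*10.5184 = 2.3537
y_raw = 1.9399 - 0.05*8.6394 = 1.5079
Step 3: Project onto [0, 1].
x_proj = clip(2.3537) = 1.0
y_proj = clip(1.5079) = 1.0
Step 4: Evaluate f.
f(1.0, 1.0) = 1.0


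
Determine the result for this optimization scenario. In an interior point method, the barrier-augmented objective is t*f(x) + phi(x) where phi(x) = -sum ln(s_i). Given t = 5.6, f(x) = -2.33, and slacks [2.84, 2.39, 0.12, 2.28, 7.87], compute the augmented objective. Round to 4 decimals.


Step 1: Compute log-barrier.
ln values: [1.0438, 0.8713, -2.1203, 0.8242, 2.0631]
phi = -(1.0438 + 0.8713 - 2.1203 + 0.8242 + 2.0631) = -2.6821
Step 2: Compute augmented objective.
t*f(x) = 5.6*-2.33 = -13.048
Total = -13.048 - 2.6821 = -15.7301


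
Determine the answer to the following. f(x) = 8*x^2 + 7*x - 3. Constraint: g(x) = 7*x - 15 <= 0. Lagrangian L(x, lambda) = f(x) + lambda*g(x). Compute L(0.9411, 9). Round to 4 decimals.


Step 1: Evaluate f(x).
f(0.9411) = 8*0.9411^2 + 7*0.9411 - 3 = 10.6731
Step 2: Evaluate g(x).
g(0.9411) = 7*0.9411 - 15 = -8.4123
Step 3: Compute Lagrangian.
L = 10.6731 + 9*-8.4123 = -65.0376


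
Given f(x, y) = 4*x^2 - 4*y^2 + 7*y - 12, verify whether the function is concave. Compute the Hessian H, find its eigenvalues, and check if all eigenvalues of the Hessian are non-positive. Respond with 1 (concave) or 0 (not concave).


The Hessian of f(x,y) = 4*x^2 - 4*y^2 + 7*y - 12 is:
H = [[8, 0], [0, -8]]
Trace = 8 - 8 = 0
Determinant = 8*-8 - (0)^2 = -64
Discriminant = (0)^2 - 4*-64 = 256.0
Eigenvalues: lambda_1 = -8.0, lambda_2 = 8.0
The function is not concave.

0


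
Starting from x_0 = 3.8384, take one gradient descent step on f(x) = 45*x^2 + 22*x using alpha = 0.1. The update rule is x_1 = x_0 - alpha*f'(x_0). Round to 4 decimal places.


We compute the gradient at x_0 and apply the update.
f'(x) = 90*x + 22
f'(3.8384) = 90*3.8384 + 22 = 367.456
x_1 = 3.8384 - 0.1*367.456 = -32.9072


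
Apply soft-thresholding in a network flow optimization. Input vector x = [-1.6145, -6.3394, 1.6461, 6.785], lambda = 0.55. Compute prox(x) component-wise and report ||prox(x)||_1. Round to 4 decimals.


Soft-thresholding with lambda = 0.55:
prox(-1.6145) = sign(-1.6145)*max(|-1.6145| - 0.55, 0) = -1.0645
prox(-6.3394) = sign(-6.3394)*max(|-6.3394| - 0.55, 0) = -5.7894
prox(1.6461) = sign(1.6461)*max(|1.6461| - 0.55, 0) = 1.0961
prox(6.785) = sign(6.785)*max(|6.785| - 0.55, 0) = 6.235
prox(x) = [-1.0645, -5.7894, 1.0961, 6.235]
||prox(x)||_1 = 1.0645 + 5.7894 + 1.0961 + 6.235 = 14.185


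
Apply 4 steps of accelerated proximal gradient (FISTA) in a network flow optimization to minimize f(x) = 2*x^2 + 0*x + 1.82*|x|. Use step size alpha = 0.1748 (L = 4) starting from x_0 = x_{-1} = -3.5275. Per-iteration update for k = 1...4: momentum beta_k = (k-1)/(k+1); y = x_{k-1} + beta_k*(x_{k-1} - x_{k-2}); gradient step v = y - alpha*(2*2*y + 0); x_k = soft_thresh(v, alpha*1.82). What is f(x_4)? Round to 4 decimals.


FISTA on f(x) = 2*x^2 + 0*x + 1.82*|x|
L = 4, alpha = 0.1748
Iteration 1: beta = 0.0, y = -3.5275 + 0.0*(-3.5275 + 3.5275) = -3.5275
  grad(y) = -14.11, v = y - alpha*grad = -1.0611
  prox(v) = soft_thresh(-1.0611, 0.3181) = -0.7429
Iteration 2: beta = 0.3333, y = -0.7429 + 0.3333*(-0.7429 + 3.5275) = 0.1853
  grad(y) = 0.741, v = y - alpha*grad = 0.0557
  prox(v) = soft_thresh(0.0557, 0.3181) = 0.0
Iteration 3: beta = 0.5, y = 0.0 + 0.5*(0.0 + 0.7429) = 0.3715
  grad(y) = 1.4859, v = y - alpha*grad = 0.1117
  prox(v) = soft_thresh(0.1117, 0.3181) = 0.0
Iteration 4: beta = 0.6, y = 0.0 + 0.6*(0.0 - 0.0) = 0.0
  grad(y) = 0.0, v = y - alpha*grad = 0.0
  prox(v) = soft_thresh(0.0, 0.3181) = 0.0
f(x_4) = 2*0.0^2 + 0*0.0 + 1.82*|0.0| = 0.0


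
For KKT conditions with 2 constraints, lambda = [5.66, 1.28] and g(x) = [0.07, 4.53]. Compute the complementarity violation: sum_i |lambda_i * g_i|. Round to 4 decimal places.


KKT complementary slackness check:
lambda_1 * g_1 = 5.66 * 0.07 = 0.3962
lambda_2 * g_2 = 1.28 * 4.53 = 5.7984
Total violation = 0.3962 + 5.7984 = 6.1946
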